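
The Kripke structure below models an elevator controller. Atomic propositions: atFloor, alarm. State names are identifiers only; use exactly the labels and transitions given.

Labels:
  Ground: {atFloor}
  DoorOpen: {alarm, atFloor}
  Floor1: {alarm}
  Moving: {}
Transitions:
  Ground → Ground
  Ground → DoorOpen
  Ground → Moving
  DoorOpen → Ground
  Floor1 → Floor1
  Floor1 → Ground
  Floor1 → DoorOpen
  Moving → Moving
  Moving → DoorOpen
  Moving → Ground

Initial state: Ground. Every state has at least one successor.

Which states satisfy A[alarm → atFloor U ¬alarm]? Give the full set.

States satisfying alarm → atFloor: {Ground, DoorOpen, Moving}.
States satisfying ¬alarm: {Ground, Moving}.
States satisfying A[alarm → atFloor U ¬alarm]: {Ground, DoorOpen, Moving}.

{Ground, DoorOpen, Moving}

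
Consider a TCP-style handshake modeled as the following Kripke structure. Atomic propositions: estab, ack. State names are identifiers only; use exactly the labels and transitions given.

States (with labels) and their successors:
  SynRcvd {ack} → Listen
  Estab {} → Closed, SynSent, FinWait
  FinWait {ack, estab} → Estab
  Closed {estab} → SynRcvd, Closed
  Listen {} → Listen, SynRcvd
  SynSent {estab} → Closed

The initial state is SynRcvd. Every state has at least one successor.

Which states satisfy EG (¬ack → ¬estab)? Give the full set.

{SynRcvd, Estab, FinWait, Listen}

States satisfying ¬ack → ¬estab: {SynRcvd, Estab, FinWait, Listen}.
States satisfying EG (¬ack → ¬estab): {SynRcvd, Estab, FinWait, Listen}.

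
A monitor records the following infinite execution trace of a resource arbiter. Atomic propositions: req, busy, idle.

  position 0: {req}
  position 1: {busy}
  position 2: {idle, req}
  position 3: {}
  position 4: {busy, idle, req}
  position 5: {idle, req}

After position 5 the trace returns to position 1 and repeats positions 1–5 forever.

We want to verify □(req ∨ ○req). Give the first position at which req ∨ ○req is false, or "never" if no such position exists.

never

req ∨ ○req holds at every position 0..5, and those are all the positions the trace ever visits, so the invariant □(req ∨ ○req) is never violated.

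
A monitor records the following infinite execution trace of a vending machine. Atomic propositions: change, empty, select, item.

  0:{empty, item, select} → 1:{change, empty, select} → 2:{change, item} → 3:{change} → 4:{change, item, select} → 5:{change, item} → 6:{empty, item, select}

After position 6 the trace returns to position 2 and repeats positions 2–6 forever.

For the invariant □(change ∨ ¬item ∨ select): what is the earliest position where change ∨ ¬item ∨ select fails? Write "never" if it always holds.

never

change ∨ ¬item ∨ select holds at every position 0..6, and those are all the positions the trace ever visits, so the invariant □(change ∨ ¬item ∨ select) is never violated.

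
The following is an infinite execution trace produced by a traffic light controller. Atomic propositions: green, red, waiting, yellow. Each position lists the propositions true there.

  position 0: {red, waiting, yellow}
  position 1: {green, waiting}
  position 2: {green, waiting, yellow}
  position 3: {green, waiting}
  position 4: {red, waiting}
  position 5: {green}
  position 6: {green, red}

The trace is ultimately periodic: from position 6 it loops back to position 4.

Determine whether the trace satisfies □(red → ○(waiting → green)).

red → ○(waiting → green) must hold at every position from 0 onward. It fails at position 6, so □(red → ○(waiting → green)) is false.
Positions where red holds: 0, 4, 6.
Check ○(waiting → green) at each: 0→ok, 4→ok, 6→fails.

Does not hold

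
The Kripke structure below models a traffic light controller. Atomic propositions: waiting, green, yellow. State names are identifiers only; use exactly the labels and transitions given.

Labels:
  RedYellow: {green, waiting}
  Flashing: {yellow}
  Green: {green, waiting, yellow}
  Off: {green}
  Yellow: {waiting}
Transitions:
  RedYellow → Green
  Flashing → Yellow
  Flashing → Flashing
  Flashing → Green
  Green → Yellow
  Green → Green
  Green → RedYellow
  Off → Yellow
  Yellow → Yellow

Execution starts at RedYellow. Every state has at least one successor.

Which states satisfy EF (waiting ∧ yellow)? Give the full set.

States satisfying waiting ∧ yellow: {Green}.
States satisfying EF (waiting ∧ yellow): {RedYellow, Flashing, Green}.

{RedYellow, Flashing, Green}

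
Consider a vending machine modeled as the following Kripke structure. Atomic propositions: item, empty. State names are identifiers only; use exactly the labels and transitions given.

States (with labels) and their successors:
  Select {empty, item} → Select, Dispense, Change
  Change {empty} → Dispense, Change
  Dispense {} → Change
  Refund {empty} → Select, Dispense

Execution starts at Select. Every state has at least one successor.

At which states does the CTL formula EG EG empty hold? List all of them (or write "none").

{Select, Change, Refund}

States satisfying EG empty: {Select, Change, Refund}.
States satisfying EG EG empty: {Select, Change, Refund}.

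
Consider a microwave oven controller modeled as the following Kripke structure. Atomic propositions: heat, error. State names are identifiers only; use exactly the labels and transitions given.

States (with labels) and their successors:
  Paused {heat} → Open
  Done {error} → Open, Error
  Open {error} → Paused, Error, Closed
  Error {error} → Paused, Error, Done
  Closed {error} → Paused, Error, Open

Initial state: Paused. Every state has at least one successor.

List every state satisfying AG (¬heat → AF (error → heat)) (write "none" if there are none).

States satisfying ¬heat → AF (error → heat): {Paused}.
States satisfying AG (¬heat → AF (error → heat)): ∅.

none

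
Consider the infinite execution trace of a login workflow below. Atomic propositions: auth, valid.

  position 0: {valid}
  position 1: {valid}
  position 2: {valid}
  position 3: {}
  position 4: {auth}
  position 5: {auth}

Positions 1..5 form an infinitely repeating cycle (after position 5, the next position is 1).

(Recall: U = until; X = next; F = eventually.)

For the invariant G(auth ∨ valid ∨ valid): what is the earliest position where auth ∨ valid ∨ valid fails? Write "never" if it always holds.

Check auth ∨ valid ∨ valid at each position in order: 0 ✓, 1 ✓, 2 ✓.
At position 3 the labels are {}, so auth ∨ valid ∨ valid is false there. This is the first violation.

3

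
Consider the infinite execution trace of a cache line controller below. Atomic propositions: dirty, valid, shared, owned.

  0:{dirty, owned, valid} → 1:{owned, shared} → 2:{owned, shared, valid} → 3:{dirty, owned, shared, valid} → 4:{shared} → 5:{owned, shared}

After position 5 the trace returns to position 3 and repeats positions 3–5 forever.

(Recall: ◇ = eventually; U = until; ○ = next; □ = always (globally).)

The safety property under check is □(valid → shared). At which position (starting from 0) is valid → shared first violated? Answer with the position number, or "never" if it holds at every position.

At position 0 the labels are {dirty, owned, valid}, so valid → shared is false there. This is the first violation.

0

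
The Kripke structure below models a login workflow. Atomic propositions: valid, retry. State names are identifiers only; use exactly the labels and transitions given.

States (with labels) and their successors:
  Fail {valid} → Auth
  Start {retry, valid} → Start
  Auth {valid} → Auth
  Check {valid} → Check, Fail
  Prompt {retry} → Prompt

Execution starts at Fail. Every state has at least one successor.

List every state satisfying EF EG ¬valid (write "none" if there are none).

States satisfying EG ¬valid: {Prompt}.
States satisfying EF EG ¬valid: {Prompt}.

{Prompt}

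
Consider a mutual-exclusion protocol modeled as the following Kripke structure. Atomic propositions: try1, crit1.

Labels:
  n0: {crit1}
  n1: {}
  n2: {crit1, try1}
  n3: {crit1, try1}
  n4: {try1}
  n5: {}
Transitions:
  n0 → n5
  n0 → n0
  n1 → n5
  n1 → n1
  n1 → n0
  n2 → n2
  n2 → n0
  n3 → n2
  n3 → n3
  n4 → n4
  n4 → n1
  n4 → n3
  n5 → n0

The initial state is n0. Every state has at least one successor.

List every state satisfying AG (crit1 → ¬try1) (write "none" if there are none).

States satisfying crit1 → ¬try1: {n0, n1, n4, n5}.
States satisfying AG (crit1 → ¬try1): {n0, n1, n5}.

{n0, n1, n5}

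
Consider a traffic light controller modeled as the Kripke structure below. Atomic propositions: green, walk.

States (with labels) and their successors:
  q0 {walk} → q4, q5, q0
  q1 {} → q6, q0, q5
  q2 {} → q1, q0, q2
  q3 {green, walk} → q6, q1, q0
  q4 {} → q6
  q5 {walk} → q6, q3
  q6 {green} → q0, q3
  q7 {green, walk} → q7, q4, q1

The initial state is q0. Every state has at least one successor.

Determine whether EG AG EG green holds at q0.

States satisfying AG EG green: ∅.
States satisfying EG AG EG green: ∅.
No suitable path/successor from q0 witnesses the formula.
q0 ∉ Sat(EG AG EG green).

No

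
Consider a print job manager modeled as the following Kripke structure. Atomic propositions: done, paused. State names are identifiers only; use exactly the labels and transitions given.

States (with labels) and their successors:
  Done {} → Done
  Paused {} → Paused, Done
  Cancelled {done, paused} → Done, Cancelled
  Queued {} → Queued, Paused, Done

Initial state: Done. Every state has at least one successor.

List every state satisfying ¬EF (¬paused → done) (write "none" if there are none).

States satisfying ¬paused → done: {Cancelled}.
States satisfying EF (¬paused → done): {Cancelled}.
States satisfying ¬EF (¬paused → done): {Done, Paused, Queued}.

{Done, Paused, Queued}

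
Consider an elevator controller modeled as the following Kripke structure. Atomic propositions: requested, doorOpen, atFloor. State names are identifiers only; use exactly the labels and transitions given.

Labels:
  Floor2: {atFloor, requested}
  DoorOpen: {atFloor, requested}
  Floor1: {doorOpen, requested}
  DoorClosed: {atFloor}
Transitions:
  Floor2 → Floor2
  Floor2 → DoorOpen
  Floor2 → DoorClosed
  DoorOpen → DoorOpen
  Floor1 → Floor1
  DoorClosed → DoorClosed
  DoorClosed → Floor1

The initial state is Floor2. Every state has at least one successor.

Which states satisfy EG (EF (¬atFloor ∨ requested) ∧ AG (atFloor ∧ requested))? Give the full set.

States satisfying EG (EF (¬atFloor ∨ requested) ∧ AG (atFloor ∧ requested)): {DoorOpen}.

{DoorOpen}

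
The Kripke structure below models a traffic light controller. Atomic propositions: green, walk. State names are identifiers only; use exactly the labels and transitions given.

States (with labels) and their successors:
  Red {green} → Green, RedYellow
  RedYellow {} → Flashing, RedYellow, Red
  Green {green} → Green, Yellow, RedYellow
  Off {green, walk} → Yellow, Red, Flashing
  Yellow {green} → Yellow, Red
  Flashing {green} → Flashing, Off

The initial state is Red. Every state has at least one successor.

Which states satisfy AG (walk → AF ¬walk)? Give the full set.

{Red, RedYellow, Green, Off, Yellow, Flashing}

States satisfying walk → AF ¬walk: {Red, RedYellow, Green, Off, Yellow, Flashing}.
States satisfying AG (walk → AF ¬walk): {Red, RedYellow, Green, Off, Yellow, Flashing}.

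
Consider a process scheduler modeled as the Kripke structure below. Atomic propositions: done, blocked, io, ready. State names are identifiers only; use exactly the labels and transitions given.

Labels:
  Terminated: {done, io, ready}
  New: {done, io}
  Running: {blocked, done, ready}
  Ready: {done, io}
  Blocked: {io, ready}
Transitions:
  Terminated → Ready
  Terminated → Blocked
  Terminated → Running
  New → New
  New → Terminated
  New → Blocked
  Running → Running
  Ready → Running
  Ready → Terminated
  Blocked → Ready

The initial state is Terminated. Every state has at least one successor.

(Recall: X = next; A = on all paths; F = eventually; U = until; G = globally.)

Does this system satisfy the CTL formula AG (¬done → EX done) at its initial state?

States satisfying ¬done → EX done: {Terminated, New, Running, Ready, Blocked}.
States satisfying AG (¬done → EX done): {Terminated, New, Running, Ready, Blocked}.
Every state reachable from Terminated satisfies ¬done → EX done.
Terminated ∈ Sat(AG (¬done → EX done)).

Satisfied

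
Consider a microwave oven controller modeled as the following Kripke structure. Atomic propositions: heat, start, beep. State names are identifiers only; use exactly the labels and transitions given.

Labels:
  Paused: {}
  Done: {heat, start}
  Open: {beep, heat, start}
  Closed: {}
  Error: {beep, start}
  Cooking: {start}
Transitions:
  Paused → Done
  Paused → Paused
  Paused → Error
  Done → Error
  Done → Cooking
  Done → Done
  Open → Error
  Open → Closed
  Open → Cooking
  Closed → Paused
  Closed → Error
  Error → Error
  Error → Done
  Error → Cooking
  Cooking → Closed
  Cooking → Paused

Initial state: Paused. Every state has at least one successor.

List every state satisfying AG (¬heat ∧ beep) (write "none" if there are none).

none

States satisfying ¬heat ∧ beep: {Error}.
States satisfying AG (¬heat ∧ beep): ∅.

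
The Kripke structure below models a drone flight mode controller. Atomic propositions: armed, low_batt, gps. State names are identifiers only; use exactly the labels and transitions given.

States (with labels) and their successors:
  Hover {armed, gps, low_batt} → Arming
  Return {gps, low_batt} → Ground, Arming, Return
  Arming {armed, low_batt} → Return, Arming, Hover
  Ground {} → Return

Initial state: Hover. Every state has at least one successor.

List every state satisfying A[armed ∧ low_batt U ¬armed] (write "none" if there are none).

States satisfying armed ∧ low_batt: {Hover, Arming}.
States satisfying ¬armed: {Return, Ground}.
States satisfying A[armed ∧ low_batt U ¬armed]: {Return, Ground}.

{Return, Ground}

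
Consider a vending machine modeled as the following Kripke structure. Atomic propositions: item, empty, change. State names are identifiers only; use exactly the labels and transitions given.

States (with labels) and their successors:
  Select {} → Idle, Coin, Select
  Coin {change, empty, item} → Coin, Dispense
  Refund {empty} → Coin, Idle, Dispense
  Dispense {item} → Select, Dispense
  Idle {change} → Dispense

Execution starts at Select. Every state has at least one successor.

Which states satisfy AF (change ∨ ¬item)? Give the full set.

States satisfying change ∨ ¬item: {Select, Coin, Refund, Idle}.
States satisfying AF (change ∨ ¬item): {Select, Coin, Refund, Idle}.

{Select, Coin, Refund, Idle}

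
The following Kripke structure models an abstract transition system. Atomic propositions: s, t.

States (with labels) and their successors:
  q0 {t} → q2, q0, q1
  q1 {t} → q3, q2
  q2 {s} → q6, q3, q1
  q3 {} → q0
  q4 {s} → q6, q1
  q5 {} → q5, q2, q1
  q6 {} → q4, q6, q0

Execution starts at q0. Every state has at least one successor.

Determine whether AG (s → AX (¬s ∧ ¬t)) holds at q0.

Does not hold

States satisfying s → AX (¬s ∧ ¬t): {q0, q1, q3, q5, q6}.
States satisfying AG (s → AX (¬s ∧ ¬t)): ∅.
q2 is reachable from q0 and violates s → AX (¬s ∧ ¬t), so AG fails at q0.
q0 ∉ Sat(AG (s → AX (¬s ∧ ¬t))).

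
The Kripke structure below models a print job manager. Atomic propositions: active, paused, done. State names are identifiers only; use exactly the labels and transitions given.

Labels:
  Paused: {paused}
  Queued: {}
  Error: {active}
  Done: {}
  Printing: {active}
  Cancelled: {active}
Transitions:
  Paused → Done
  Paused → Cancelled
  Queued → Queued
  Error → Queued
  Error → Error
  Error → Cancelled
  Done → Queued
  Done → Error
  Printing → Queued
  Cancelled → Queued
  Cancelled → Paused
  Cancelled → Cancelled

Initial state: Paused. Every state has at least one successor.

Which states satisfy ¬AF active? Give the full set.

States satisfying active: {Error, Printing, Cancelled}.
States satisfying AF active: {Error, Printing, Cancelled}.
States satisfying ¬AF active: {Paused, Queued, Done}.

{Paused, Queued, Done}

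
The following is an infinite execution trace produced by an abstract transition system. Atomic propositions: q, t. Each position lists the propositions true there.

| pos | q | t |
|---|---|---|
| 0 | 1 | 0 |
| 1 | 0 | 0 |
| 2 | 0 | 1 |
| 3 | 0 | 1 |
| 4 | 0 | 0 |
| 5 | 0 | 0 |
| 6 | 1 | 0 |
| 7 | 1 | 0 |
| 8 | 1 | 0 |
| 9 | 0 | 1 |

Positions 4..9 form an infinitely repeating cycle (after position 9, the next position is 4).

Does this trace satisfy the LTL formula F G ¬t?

G ¬t is false at every position 0..9, so it never becomes true and F G ¬t fails.

No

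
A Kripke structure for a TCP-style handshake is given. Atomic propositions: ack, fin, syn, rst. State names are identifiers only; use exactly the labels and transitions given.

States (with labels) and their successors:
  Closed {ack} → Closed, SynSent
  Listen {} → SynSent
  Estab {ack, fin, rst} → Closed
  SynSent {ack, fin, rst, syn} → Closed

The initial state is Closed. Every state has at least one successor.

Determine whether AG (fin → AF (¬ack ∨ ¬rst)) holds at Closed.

Yes

States satisfying fin → AF (¬ack ∨ ¬rst): {Closed, Listen, Estab, SynSent}.
States satisfying AG (fin → AF (¬ack ∨ ¬rst)): {Closed, Listen, Estab, SynSent}.
Every state reachable from Closed satisfies fin → AF (¬ack ∨ ¬rst).
Closed ∈ Sat(AG (fin → AF (¬ack ∨ ¬rst))).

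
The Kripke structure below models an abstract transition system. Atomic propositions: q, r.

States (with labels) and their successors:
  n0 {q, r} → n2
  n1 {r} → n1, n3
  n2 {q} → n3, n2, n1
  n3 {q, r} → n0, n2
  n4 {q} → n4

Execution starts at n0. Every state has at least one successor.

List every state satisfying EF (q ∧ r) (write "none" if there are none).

{n0, n1, n2, n3}

States satisfying q ∧ r: {n0, n3}.
States satisfying EF (q ∧ r): {n0, n1, n2, n3}.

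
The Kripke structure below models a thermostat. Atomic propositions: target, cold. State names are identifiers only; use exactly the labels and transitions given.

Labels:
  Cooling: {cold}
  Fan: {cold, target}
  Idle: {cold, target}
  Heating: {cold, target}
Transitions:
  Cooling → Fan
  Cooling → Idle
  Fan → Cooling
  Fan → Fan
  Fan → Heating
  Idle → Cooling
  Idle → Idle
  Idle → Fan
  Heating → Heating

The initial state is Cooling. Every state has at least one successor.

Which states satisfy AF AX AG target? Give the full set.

States satisfying AX AG target: {Heating}.
States satisfying AF AX AG target: {Heating}.

{Heating}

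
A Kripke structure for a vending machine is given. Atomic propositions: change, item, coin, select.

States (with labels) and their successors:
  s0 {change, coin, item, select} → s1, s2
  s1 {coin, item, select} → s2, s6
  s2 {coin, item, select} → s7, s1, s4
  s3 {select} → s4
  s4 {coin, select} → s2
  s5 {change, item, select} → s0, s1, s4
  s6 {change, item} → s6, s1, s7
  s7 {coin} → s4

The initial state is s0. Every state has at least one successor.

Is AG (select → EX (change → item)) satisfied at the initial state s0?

States satisfying select → EX (change → item): {s0, s1, s2, s3, s4, s5, s6, s7}.
States satisfying AG (select → EX (change → item)): {s0, s1, s2, s3, s4, s5, s6, s7}.
Every state reachable from s0 satisfies select → EX (change → item).
s0 ∈ Sat(AG (select → EX (change → item))).

Yes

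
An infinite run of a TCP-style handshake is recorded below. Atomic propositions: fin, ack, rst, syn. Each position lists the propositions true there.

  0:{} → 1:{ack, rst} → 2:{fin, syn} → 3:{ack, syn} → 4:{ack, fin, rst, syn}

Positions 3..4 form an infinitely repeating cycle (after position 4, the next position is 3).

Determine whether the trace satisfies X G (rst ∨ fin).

Violated

The position after 0 is 1; G (rst ∨ fin) is false there.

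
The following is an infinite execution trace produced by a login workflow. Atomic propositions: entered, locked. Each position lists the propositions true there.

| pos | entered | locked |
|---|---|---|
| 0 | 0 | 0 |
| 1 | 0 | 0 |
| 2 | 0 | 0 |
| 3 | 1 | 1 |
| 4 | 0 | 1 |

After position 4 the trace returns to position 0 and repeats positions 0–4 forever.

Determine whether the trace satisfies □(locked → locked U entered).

locked → locked U entered must hold at every position from 0 onward. It fails at position 4, so □(locked → locked U entered) is false.
Positions where locked holds: 3, 4.
Check locked U entered at each: 3→ok, 4→fails.

No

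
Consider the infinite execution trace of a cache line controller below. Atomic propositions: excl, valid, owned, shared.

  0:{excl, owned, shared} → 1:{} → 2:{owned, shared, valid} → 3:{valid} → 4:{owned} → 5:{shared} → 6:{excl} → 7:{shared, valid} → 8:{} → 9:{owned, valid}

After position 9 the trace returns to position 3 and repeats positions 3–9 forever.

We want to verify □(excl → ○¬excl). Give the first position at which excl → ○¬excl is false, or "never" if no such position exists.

excl → ○¬excl holds at every position 0..9, and those are all the positions the trace ever visits, so the invariant □(excl → ○¬excl) is never violated.

never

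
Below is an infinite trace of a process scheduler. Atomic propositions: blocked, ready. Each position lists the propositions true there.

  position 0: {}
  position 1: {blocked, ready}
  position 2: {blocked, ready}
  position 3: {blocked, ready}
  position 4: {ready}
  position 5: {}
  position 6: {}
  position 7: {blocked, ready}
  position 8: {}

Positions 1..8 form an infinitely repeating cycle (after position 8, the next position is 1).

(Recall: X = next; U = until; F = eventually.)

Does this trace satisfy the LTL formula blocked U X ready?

Walking from position 0: X ready first holds at position 0, and blocked holds at every earlier position along the way, so blocked U X ready holds.

Holds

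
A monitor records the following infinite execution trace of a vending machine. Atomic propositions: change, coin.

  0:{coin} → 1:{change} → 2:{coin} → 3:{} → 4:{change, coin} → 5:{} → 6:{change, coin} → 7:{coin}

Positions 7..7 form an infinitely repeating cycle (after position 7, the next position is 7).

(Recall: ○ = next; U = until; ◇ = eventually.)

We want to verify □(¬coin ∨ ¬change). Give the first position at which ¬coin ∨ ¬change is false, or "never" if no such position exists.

Check ¬coin ∨ ¬change at each position in order: 0 ✓, 1 ✓, 2 ✓, 3 ✓.
At position 4 the labels are {change, coin}, so ¬coin ∨ ¬change is false there. This is the first violation.

4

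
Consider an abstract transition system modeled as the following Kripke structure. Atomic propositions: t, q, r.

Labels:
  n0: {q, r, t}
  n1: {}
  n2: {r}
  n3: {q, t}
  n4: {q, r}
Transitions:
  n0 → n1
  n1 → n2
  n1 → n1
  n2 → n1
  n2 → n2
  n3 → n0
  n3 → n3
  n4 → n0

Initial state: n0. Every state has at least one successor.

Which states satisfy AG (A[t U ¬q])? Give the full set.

States satisfying A[t U ¬q]: {n0, n1, n2}.
States satisfying AG (A[t U ¬q]): {n0, n1, n2}.

{n0, n1, n2}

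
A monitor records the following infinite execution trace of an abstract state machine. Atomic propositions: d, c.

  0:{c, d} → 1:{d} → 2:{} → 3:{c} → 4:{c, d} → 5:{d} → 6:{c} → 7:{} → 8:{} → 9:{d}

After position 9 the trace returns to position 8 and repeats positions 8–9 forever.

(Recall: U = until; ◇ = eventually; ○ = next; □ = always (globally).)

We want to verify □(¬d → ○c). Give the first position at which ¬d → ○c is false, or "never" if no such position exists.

6

Check ¬d → ○c at each position in order: 0 ✓, 1 ✓, 2 ✓, 3 ✓, 4 ✓, 5 ✓.
At position 6 the labels are {c} and the next position 7 has {}, so ¬d → ○c is false there. This is the first violation.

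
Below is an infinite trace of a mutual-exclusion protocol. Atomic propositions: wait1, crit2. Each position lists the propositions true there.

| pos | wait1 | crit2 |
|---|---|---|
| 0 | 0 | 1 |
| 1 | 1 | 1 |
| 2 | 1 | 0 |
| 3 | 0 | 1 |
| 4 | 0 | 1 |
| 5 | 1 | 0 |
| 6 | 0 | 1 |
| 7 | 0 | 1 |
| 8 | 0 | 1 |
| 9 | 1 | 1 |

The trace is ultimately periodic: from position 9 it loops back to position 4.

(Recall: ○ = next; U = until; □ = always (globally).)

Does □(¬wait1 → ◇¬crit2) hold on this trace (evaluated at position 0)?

Yes

¬wait1 → ◇¬crit2 holds at every position 0..9, and those are all positions ever visited, so □(¬wait1 → ◇¬crit2) holds.
Positions where ¬wait1 holds: 0, 3, 4, 6, 7, 8.
Check ◇¬crit2 at each: 0→ok, 3→ok, 4→ok, 6→ok, 7→ok, 8→ok.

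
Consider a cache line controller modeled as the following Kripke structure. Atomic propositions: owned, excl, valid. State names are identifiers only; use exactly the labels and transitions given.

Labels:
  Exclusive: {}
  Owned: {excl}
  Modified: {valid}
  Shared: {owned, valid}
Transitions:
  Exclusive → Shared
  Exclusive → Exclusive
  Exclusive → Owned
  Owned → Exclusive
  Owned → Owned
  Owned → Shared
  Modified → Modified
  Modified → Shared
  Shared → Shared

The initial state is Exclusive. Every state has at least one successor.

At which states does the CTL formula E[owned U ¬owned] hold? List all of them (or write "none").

{Exclusive, Owned, Modified}

States satisfying owned: {Shared}.
States satisfying ¬owned: {Exclusive, Owned, Modified}.
States satisfying E[owned U ¬owned]: {Exclusive, Owned, Modified}.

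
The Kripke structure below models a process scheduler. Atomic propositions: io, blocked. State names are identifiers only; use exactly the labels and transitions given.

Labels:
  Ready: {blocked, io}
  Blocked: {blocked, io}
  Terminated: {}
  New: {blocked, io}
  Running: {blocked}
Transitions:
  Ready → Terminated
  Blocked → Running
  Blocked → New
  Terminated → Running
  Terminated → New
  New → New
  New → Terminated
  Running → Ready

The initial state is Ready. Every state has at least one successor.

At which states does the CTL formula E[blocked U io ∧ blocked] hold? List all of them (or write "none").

{Ready, Blocked, New, Running}

States satisfying blocked: {Ready, Blocked, New, Running}.
States satisfying io ∧ blocked: {Ready, Blocked, New}.
States satisfying E[blocked U io ∧ blocked]: {Ready, Blocked, New, Running}.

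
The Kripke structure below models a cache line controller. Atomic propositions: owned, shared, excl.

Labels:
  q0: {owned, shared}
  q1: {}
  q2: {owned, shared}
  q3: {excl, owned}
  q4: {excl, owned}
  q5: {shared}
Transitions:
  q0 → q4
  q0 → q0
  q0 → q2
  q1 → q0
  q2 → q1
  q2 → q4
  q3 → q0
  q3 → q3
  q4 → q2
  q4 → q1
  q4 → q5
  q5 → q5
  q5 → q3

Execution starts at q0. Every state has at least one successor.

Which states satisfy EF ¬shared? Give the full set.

States satisfying ¬shared: {q1, q3, q4}.
States satisfying EF ¬shared: {q0, q1, q2, q3, q4, q5}.

{q0, q1, q2, q3, q4, q5}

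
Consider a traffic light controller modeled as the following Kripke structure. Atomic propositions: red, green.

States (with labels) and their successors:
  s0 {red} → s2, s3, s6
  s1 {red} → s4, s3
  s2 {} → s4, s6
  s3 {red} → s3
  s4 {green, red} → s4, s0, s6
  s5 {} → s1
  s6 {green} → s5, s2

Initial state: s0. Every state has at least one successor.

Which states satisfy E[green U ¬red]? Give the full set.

{s2, s4, s5, s6}

States satisfying green: {s4, s6}.
States satisfying ¬red: {s2, s5, s6}.
States satisfying E[green U ¬red]: {s2, s4, s5, s6}.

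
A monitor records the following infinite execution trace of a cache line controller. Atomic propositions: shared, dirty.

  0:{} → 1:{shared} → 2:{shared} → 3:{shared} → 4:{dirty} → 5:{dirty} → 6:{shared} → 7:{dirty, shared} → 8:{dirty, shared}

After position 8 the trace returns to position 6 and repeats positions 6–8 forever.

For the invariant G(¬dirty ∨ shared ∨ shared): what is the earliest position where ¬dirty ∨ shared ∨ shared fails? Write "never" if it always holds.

Check ¬dirty ∨ shared ∨ shared at each position in order: 0 ✓, 1 ✓, 2 ✓, 3 ✓.
At position 4 the labels are {dirty}, so ¬dirty ∨ shared ∨ shared is false there. This is the first violation.

4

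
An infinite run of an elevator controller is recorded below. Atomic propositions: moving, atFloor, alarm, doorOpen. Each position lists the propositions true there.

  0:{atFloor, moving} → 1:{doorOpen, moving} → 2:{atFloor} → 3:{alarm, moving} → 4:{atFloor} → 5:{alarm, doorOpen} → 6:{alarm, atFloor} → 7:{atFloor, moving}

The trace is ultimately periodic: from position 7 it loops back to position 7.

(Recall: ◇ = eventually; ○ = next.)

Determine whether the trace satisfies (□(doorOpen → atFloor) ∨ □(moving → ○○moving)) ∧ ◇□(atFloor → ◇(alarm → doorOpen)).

Does not hold

□(atFloor → ◇(alarm → doorOpen)) holds at position 0, which is reachable from 0, so ◇□(atFloor → ◇(alarm → doorOpen)) holds.
At position 0: □(doorOpen → atFloor) ∨ □(moving → ○○moving) is false; ◇□(atFloor → ◇(alarm → doorOpen)) is true; so (□(doorOpen → atFloor) ∨ □(moving → ○○moving)) ∧ ◇□(atFloor → ◇(alarm → doorOpen)) is false.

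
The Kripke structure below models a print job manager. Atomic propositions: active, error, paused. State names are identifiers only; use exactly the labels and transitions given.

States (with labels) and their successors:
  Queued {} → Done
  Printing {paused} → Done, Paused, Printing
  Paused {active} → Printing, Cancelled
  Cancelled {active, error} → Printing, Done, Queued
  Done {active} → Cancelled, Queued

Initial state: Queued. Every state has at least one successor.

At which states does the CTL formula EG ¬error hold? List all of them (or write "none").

{Queued, Printing, Paused, Done}

States satisfying ¬error: {Queued, Printing, Paused, Done}.
States satisfying EG ¬error: {Queued, Printing, Paused, Done}.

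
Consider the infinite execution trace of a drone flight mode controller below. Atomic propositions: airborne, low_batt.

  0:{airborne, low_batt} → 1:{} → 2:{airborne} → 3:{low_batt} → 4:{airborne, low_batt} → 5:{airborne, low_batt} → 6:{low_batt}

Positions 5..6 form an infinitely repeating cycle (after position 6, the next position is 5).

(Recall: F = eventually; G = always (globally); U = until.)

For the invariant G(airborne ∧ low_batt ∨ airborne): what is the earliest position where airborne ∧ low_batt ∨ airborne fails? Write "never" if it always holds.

Check airborne ∧ low_batt ∨ airborne at each position in order: 0 ✓.
At position 1 the labels are {}, so airborne ∧ low_batt ∨ airborne is false there. This is the first violation.

1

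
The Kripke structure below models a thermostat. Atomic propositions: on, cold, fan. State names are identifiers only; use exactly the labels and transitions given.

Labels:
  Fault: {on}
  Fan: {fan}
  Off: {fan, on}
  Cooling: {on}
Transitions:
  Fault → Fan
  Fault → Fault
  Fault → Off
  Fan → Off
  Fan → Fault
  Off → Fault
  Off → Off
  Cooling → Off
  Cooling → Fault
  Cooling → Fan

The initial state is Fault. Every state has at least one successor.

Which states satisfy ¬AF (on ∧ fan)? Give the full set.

{Fault, Fan, Cooling}

States satisfying on ∧ fan: {Off}.
States satisfying AF (on ∧ fan): {Off}.
States satisfying ¬AF (on ∧ fan): {Fault, Fan, Cooling}.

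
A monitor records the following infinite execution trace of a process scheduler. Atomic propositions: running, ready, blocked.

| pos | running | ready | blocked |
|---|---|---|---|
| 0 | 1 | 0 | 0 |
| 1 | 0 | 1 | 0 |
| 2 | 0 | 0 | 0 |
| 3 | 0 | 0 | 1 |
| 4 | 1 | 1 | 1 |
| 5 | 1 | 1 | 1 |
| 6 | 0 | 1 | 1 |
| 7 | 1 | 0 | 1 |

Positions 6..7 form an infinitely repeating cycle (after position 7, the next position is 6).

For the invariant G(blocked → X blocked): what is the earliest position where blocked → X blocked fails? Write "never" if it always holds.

blocked → X blocked holds at every position 0..7, and those are all the positions the trace ever visits, so the invariant G(blocked → X blocked) is never violated.

never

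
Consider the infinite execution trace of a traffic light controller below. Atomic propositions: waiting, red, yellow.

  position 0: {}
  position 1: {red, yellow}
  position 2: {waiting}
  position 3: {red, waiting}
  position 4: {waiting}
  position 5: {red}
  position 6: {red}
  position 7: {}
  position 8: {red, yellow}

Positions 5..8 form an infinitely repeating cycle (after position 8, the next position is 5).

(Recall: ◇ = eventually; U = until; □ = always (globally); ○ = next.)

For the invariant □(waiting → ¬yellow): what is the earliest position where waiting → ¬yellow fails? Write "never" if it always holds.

never

waiting → ¬yellow holds at every position 0..8, and those are all the positions the trace ever visits, so the invariant □(waiting → ¬yellow) is never violated.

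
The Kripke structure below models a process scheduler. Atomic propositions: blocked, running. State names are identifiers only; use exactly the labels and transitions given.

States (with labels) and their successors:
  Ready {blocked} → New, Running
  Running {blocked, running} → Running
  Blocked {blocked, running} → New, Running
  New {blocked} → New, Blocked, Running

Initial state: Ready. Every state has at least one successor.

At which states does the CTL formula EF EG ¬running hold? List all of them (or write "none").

States satisfying EG ¬running: {Ready, New}.
States satisfying EF EG ¬running: {Ready, Blocked, New}.

{Ready, Blocked, New}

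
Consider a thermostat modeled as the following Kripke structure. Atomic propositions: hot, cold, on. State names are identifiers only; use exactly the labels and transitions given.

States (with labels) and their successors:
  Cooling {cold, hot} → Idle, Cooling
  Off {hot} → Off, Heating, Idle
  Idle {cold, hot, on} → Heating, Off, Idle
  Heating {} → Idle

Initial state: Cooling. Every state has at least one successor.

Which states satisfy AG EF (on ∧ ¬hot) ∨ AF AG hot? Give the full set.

States satisfying EF (on ∧ ¬hot): ∅.
States satisfying AG EF (on ∧ ¬hot): ∅.
States satisfying AG hot: ∅.
States satisfying AF AG hot: ∅.
States satisfying AG EF (on ∧ ¬hot) ∨ AF AG hot: ∅.

none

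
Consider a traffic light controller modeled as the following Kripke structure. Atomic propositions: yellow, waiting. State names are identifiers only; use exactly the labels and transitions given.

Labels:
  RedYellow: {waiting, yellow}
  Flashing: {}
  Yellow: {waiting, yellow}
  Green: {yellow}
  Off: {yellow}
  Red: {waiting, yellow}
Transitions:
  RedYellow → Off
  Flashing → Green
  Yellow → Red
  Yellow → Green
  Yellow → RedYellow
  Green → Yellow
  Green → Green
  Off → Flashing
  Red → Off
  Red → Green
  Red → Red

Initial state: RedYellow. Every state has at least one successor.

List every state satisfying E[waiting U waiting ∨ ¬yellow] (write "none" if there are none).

{RedYellow, Flashing, Yellow, Red}

States satisfying waiting: {RedYellow, Yellow, Red}.
States satisfying waiting ∨ ¬yellow: {RedYellow, Flashing, Yellow, Red}.
States satisfying E[waiting U waiting ∨ ¬yellow]: {RedYellow, Flashing, Yellow, Red}.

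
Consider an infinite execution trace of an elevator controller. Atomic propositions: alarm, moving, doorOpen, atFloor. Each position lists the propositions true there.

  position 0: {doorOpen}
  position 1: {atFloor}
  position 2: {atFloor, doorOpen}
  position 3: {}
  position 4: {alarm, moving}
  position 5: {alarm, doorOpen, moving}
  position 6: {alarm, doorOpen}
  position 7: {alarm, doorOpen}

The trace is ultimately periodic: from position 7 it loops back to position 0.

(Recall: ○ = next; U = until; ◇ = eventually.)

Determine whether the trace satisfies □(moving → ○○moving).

Does not hold

moving → ○○moving must hold at every position from 0 onward. It fails at position 4, so □(moving → ○○moving) is false.
Positions where moving holds: 4, 5.
Check ○○moving at each: 4→fails, 5→fails.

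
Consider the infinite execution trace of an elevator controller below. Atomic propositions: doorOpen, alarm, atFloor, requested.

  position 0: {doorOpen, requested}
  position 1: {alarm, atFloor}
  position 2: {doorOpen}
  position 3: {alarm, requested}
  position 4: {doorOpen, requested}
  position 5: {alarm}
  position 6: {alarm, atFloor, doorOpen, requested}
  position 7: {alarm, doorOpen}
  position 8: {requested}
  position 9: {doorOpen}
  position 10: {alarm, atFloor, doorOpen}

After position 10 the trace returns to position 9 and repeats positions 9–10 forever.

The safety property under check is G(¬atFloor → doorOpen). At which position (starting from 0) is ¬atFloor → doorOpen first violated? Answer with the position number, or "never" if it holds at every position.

3

Check ¬atFloor → doorOpen at each position in order: 0 ✓, 1 ✓, 2 ✓.
At position 3 the labels are {alarm, requested}, so ¬atFloor → doorOpen is false there. This is the first violation.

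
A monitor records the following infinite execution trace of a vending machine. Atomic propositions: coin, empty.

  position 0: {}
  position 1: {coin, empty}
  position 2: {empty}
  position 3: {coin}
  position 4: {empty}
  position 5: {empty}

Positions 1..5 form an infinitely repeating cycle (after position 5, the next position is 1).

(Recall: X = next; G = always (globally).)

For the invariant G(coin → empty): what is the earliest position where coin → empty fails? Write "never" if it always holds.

3

Check coin → empty at each position in order: 0 ✓, 1 ✓, 2 ✓.
At position 3 the labels are {coin}, so coin → empty is false there. This is the first violation.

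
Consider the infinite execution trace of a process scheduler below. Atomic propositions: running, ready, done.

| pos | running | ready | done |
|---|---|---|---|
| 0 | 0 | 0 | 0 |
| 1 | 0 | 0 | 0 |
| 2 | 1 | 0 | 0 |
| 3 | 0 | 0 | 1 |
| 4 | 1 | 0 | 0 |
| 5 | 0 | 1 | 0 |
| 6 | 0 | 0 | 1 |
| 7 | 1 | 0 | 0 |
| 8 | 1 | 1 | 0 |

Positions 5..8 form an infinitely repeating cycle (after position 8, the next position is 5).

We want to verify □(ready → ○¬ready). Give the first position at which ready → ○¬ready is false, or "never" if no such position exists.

8

Check ready → ○¬ready at each position in order: 0 ✓, 1 ✓, 2 ✓, 3 ✓, 4 ✓, 5 ✓, 6 ✓, 7 ✓.
At position 8 the labels are {ready, running} and the next position 5 has {ready}, so ready → ○¬ready is false there. This is the first violation.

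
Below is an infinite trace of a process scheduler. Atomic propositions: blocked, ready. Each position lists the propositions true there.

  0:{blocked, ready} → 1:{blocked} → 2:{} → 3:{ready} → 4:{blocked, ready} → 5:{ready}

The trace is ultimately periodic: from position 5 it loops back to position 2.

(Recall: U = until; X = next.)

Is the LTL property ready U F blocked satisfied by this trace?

Holds

Walking from position 0: F blocked first holds at position 0, and ready holds at every earlier position along the way, so ready U F blocked holds.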